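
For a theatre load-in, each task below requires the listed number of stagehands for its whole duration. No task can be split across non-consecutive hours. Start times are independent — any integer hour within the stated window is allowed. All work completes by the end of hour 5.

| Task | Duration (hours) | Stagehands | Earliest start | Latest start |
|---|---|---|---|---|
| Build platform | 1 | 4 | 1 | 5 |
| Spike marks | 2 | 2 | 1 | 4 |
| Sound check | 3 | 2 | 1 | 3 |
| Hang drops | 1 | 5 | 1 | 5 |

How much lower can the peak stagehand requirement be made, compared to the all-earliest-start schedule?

8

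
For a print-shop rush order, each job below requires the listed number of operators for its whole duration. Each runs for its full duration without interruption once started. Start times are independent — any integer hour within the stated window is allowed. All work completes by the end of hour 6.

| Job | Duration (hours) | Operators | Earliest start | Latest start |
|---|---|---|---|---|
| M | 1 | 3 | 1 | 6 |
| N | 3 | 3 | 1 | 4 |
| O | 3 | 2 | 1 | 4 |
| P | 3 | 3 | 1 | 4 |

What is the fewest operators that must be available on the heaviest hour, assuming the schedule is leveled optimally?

Early-start (M@1, N@1, O@1, P@1) gives peak 11: h1:11  h2:8  h3:8  h4:0  h5:0  h6:0.
Shift O→2, P→4.
Schedule M@1, N@1, O@2, P@4: h1:6  h2:5  h3:5  h4:5  h5:3  h6:3 — peak 6.

6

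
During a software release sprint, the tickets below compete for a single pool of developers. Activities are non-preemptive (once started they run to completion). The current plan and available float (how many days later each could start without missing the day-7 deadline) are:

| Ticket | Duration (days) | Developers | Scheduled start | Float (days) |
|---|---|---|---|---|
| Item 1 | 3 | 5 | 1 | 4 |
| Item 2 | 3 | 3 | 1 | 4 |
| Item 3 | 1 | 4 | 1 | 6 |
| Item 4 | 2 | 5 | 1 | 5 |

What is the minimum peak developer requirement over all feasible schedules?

8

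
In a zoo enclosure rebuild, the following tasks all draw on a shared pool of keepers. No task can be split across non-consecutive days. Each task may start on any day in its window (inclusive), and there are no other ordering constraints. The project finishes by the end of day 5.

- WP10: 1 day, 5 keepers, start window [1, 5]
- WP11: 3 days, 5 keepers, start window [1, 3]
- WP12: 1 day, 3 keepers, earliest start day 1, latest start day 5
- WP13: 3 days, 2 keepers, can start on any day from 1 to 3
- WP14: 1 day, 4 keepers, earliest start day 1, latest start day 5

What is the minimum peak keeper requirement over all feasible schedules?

Early-start (WP10@1, WP11@1, WP12@1, WP13@1, WP14@1) gives peak 19: d1:19  d2:7  d3:7  d4:0  d5:0.
Shift WP11→2, WP12→5, WP14→5.
Schedule WP10@1, WP11@2, WP12@5, WP13@1, WP14@5: d1:7  d2:7  d3:7  d4:5  d5:7 — peak 7.
Total keeper-days = 33 over 5 days ⇒ peak ≥ ⌈33/5⌉ = 7, so 7 is optimal.

7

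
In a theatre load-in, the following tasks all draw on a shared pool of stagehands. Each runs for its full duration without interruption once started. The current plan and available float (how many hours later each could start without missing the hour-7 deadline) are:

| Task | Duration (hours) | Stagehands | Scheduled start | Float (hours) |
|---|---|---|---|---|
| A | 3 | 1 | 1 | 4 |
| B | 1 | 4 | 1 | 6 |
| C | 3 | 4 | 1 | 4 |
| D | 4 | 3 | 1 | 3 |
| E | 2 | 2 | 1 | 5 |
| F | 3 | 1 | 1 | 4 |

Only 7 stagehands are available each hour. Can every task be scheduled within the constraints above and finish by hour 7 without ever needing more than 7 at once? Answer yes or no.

Schedule A@1, B@1, C@2, D@4, E@1, F@5: h1:7  h2:7  h3:5  h4:7  h5:4  h6:4  h7:4 — peak 7 ≤ 7.

yes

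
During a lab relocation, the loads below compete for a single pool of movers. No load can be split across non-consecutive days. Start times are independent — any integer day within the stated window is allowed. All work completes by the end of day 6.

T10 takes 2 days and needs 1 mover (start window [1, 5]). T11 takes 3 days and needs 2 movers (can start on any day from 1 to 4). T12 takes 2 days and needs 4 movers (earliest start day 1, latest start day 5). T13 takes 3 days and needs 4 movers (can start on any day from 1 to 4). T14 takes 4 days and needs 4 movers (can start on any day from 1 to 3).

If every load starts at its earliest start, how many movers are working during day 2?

At early start, day 2 has: T10, T11, T12, T13, T14.
Demand: 1 + 2 + 4 + 4 + 4 = 15.

15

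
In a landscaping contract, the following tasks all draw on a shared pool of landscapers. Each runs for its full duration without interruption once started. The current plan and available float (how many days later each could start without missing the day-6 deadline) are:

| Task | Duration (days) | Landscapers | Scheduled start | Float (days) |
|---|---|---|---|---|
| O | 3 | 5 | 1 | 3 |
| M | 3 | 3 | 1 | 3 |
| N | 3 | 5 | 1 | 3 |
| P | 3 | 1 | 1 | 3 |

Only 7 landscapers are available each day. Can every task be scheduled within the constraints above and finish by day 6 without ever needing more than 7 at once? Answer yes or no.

no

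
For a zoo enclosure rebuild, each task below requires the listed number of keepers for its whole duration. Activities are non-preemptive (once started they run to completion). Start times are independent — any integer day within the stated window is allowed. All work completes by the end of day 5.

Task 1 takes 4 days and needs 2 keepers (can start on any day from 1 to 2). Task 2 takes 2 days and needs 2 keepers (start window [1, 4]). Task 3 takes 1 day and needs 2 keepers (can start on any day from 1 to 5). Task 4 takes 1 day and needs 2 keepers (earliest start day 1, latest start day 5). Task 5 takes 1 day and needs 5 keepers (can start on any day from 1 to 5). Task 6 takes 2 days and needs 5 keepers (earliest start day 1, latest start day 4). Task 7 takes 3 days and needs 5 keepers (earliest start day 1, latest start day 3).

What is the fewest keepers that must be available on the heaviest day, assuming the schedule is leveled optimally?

10

Early-start (Task 1@1, Task 2@1, Task 3@1, Task 4@1, Task 5@1, Task 6@1, Task 7@1) gives peak 23: d1:23  d2:14  d3:7  d4:2  d5:0.
Shift Task 3→3, Task 4→4, Task 5→5, Task 7→3.
Schedule Task 1@1, Task 2@1, Task 3@3, Task 4@4, Task 5@5, Task 6@1, Task 7@3: d1:9  d2:9  d3:9  d4:9  d5:10 — peak 10.
Total keeper-days = 46 over 5 days ⇒ peak ≥ ⌈46/5⌉ = 10, so 10 is optimal.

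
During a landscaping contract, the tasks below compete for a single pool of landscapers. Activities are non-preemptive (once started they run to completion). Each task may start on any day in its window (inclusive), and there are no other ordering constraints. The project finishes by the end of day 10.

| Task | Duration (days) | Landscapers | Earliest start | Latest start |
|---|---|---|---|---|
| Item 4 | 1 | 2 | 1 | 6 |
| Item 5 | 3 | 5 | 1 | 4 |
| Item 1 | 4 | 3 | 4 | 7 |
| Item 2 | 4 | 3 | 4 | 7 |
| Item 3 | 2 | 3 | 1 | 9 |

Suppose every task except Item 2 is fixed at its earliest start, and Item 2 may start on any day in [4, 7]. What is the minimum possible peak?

10

Item 2@4: d1:10  d2:8  d3:5  d4:6  d5:6  d6:6  d7:6  d8:0  d9:0  d10:0 → peak 10
Item 2@5: d1:10  d2:8  d3:5  d4:3  d5:6  d6:6  d7:6  d8:3  d9:0  d10:0 → peak 10
Item 2@6: d1:10  d2:8  d3:5  d4:3  d5:3  d6:6  d7:6  d8:3  d9:3  d10:0 → peak 10
Item 2@7: d1:10  d2:8  d3:5  d4:3  d5:3  d6:3  d7:6  d8:3  d9:3  d10:3 → peak 10
Best is Item 2@4, peak 10.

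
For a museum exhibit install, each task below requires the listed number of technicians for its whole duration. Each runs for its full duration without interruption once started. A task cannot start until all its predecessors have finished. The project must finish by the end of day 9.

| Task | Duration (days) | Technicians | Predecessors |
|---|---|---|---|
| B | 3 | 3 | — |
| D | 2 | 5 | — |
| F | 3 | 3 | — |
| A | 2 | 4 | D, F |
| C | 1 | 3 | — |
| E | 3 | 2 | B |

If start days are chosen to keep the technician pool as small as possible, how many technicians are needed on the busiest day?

Early-start (B@1, D@1, F@1, A@4, C@1, E@4) gives peak 14: d1:14  d2:11  d3:6  d4:6  d5:6  d6:2  d7:0  d8:0  d9:0.
Shift D→4, A→6, C→8, E→6.
Schedule B@1, D@4, F@1, A@6, C@8, E@6: d1:6  d2:6  d3:6  d4:5  d5:5  d6:6  d7:6  d8:5  d9:0 — peak 6.

6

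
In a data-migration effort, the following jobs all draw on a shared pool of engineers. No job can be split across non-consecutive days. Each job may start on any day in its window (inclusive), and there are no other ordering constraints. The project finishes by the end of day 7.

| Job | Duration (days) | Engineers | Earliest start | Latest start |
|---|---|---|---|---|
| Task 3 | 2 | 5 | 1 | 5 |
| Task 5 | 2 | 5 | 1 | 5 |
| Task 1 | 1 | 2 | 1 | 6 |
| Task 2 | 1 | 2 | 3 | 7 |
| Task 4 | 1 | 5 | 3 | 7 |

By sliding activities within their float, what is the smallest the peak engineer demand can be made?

Early-start (Task 3@1, Task 5@1, Task 1@1, Task 2@3, Task 4@3) gives peak 12: d1:12  d2:10  d3:7  d4:0  d5:0  d6:0  d7:0.
Shift Task 5→3, Task 1→5, Task 2→5, Task 4→6.
Schedule Task 3@1, Task 5@3, Task 1@5, Task 2@5, Task 4@6: d1:5  d2:5  d3:5  d4:5  d5:4  d6:5  d7:0 — peak 5.
Total engineer-days = 29 over 7 days ⇒ peak ≥ ⌈29/7⌉ = 5, so 5 is optimal.

5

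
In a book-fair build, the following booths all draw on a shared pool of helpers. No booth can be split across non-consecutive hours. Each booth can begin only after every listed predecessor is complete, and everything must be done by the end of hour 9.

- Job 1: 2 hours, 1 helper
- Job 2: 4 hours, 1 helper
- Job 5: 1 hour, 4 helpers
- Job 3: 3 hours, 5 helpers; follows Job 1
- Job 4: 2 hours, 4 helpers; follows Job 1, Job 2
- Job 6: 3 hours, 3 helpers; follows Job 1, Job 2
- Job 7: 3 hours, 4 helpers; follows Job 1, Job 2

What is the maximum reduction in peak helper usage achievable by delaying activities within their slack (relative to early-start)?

8

Early-start peak: h1:6  h2:2  h3:6  h4:6  h5:16  h6:11  h7:7  h8:0  h9:0 ⇒ 16.
Leveled (Job 1@1, Job 2@1, Job 5@1, Job 3@3, Job 4@8, Job 6@5, Job 7@6): h1:6  h2:2  h3:6  h4:6  h5:8  h6:7  h7:7  h8:8  h9:4 ⇒ 8.
Reduction 16 − 8 = 8.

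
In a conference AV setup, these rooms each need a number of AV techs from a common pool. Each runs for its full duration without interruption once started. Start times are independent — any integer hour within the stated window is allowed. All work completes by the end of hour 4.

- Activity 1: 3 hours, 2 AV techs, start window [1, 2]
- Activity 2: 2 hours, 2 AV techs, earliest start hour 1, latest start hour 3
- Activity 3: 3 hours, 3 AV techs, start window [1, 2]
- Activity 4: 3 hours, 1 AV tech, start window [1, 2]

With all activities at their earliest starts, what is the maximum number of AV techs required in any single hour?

8

Early-start schedule: Activity 1@1, Activity 2@1, Activity 3@1, Activity 4@1.
Load per hour: hour 1: 8, hour 2: 8, hour 3: 6, hour 4: 0.
Peak is 8.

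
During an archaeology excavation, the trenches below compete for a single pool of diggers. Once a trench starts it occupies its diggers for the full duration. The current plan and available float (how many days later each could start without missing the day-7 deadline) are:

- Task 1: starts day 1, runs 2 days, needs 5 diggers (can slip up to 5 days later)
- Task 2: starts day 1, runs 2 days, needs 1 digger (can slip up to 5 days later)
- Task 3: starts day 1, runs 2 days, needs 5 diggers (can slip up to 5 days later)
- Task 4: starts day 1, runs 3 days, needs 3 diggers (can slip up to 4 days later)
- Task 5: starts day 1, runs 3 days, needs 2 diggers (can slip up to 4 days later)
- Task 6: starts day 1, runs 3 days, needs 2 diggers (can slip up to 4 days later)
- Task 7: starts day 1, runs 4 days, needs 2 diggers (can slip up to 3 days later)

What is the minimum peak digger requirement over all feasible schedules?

8

Early-start (Task 1@1, Task 2@1, Task 3@1, Task 4@1, Task 5@1, Task 6@1, Task 7@1) gives peak 20: d1:20  d2:20  d3:9  d4:2  d5:0  d6:0  d7:0.
Shift Task 3→3, Task 4→5, Task 6→5, Task 7→4.
Schedule Task 1@1, Task 2@1, Task 3@3, Task 4@5, Task 5@1, Task 6@5, Task 7@4: d1:8  d2:8  d3:7  d4:7  d5:7  d6:7  d7:7 — peak 8.
Total digger-days = 51 over 7 days ⇒ peak ≥ ⌈51/7⌉ = 8, so 8 is optimal.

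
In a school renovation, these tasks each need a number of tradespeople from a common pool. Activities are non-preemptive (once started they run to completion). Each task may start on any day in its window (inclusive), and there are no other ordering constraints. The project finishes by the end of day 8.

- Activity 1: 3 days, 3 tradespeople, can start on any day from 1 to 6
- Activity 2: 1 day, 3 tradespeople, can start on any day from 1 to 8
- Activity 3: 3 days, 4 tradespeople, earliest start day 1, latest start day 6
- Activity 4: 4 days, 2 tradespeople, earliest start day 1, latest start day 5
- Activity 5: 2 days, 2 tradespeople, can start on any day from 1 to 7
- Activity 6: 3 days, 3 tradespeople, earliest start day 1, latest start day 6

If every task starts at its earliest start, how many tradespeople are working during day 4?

At early start, day 4 has: Activity 4.
Demand: 2 = 2.

2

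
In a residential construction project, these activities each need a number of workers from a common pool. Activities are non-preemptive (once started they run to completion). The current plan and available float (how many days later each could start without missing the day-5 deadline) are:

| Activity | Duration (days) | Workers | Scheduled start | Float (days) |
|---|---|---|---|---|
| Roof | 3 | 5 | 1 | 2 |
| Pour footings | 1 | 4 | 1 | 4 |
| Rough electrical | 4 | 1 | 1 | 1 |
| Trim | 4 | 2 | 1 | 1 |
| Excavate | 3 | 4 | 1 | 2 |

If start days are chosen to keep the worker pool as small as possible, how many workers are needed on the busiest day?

12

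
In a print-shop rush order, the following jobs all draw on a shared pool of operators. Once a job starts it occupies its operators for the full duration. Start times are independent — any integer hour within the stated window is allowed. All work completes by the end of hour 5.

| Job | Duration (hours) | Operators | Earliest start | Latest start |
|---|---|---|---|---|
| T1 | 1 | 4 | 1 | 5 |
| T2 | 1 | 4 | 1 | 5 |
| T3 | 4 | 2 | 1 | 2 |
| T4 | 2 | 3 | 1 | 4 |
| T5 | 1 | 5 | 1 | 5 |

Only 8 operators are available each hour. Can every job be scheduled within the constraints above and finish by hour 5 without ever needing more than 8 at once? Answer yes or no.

Schedule T1@1, T2@2, T3@1, T4@3, T5@5: h1:6  h2:6  h3:5  h4:5  h5:5 — peak 6 ≤ 8.

yes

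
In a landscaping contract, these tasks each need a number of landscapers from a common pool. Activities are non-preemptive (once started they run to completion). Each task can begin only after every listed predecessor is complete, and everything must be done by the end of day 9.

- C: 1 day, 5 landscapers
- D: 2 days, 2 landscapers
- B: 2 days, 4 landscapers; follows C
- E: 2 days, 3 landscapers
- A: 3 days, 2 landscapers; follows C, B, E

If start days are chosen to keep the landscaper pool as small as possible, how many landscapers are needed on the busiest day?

Early-start (C@1, D@1, B@2, E@1, A@4) gives peak 10: d1:10  d2:9  d3:4  d4:2  d5:2  d6:2  d7:0  d8:0  d9:0.
Shift D→2, B→4, E→2, A→6.
Schedule C@1, D@2, B@4, E@2, A@6: d1:5  d2:5  d3:5  d4:4  d5:4  d6:2  d7:2  d8:2  d9:0 — peak 5.

5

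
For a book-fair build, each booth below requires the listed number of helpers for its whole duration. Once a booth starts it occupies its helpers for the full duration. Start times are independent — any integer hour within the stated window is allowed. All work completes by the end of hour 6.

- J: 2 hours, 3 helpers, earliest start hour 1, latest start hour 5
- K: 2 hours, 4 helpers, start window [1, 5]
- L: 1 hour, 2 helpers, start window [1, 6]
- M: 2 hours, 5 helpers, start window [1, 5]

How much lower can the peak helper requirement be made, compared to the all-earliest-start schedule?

9

Early-start peak: h1:14  h2:12  h3:0  h4:0  h5:0  h6:0 ⇒ 14.
Leveled (J@1, K@3, L@1, M@5): h1:5  h2:3  h3:4  h4:4  h5:5  h6:5 ⇒ 5.
Reduction 14 − 5 = 9.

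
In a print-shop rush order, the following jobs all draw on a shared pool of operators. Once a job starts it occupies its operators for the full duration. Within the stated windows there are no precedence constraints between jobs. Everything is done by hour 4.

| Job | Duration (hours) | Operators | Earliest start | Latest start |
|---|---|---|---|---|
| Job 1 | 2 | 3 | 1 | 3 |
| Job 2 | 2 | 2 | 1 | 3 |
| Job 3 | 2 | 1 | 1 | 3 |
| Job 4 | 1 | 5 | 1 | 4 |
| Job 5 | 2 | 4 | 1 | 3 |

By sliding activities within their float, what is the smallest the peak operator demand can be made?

Early-start (Job 1@1, Job 2@1, Job 3@1, Job 4@1, Job 5@1) gives peak 15: h1:15  h2:10  h3:0  h4:0.
Shift Job 2→2, Job 3→2, Job 5→3.
Schedule Job 1@1, Job 2@2, Job 3@2, Job 4@1, Job 5@3: h1:8  h2:6  h3:7  h4:4 — peak 8.

8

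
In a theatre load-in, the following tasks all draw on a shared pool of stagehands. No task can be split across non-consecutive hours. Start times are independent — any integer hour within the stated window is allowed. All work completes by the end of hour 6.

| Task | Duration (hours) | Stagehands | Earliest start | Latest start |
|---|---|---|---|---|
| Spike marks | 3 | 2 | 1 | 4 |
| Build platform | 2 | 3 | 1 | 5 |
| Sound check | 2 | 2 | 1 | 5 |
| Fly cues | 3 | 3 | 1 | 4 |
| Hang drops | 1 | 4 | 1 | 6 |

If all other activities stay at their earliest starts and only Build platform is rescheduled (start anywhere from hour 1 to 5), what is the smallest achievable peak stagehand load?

11

Build platform@1: h1:14  h2:10  h3:5  h4:0  h5:0  h6:0 → peak 14
Build platform@2: h1:11  h2:10  h3:8  h4:0  h5:0  h6:0 → peak 11
Build platform@3: h1:11  h2:7  h3:8  h4:3  h5:0  h6:0 → peak 11
Build platform@4: h1:11  h2:7  h3:5  h4:3  h5:3  h6:0 → peak 11
Build platform@5: h1:11  h2:7  h3:5  h4:0  h5:3  h6:3 → peak 11
Best is Build platform@2, peak 11.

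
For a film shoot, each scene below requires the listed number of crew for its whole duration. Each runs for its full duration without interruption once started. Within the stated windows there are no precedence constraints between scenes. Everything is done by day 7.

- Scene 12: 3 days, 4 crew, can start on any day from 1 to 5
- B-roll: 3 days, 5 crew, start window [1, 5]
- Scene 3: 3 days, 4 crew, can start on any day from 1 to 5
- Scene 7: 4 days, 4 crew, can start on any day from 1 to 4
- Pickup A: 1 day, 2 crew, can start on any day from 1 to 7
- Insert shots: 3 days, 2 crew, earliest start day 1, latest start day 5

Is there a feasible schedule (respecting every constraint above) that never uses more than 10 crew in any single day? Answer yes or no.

yes

Schedule Scene 12@1, B-roll@1, Scene 3@4, Scene 7@4, Pickup A@4, Insert shots@5: d1:9  d2:9  d3:9  d4:10  d5:10  d6:10  d7:6 — peak 10 ≤ 10.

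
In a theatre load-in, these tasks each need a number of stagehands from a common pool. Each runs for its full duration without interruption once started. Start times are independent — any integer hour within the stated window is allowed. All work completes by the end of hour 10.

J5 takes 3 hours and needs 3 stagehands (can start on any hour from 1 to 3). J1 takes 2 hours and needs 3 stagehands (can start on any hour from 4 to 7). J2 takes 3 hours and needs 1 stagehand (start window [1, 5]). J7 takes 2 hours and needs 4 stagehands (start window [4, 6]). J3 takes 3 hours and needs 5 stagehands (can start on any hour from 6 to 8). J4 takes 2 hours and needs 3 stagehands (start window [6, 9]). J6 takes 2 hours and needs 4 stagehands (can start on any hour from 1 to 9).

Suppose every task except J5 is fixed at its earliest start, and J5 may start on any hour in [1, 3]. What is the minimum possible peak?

8

J5@1: h1:8  h2:8  h3:4  h4:7  h5:7  h6:8  h7:8  h8:5  h9:0  h10:0 → peak 8
J5@2: h1:5  h2:8  h3:4  h4:10  h5:7  h6:8  h7:8  h8:5  h9:0  h10:0 → peak 10
J5@3: h1:5  h2:5  h3:4  h4:10  h5:10  h6:8  h7:8  h8:5  h9:0  h10:0 → peak 10
Best is J5@1, peak 8.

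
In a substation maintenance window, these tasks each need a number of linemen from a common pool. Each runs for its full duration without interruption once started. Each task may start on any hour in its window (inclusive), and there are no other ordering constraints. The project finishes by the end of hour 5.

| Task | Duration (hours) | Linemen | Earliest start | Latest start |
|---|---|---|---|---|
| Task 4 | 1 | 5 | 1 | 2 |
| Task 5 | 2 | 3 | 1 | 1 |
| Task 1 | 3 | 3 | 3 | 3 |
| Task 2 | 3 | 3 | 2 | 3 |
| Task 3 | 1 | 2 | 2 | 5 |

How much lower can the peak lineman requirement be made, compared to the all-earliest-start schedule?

Early-start peak: h1:8  h2:8  h3:6  h4:6  h5:3 ⇒ 8.
Leveled (Task 4@1, Task 5@1, Task 1@3, Task 2@2, Task 3@2): h1:8  h2:8  h3:6  h4:6  h5:3 ⇒ 8.
Reduction 8 − 8 = 0.

0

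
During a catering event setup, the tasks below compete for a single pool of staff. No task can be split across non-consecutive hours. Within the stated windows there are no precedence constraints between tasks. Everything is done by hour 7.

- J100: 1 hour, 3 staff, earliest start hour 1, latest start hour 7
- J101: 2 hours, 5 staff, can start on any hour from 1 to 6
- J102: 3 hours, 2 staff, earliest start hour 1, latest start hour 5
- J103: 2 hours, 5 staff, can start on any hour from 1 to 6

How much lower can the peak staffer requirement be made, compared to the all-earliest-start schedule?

Early-start peak: h1:15  h2:12  h3:2  h4:0  h5:0  h6:0  h7:0 ⇒ 15.
Leveled (J100@1, J101@4, J102@1, J103@6): h1:5  h2:2  h3:2  h4:5  h5:5  h6:5  h7:5 ⇒ 5.
Reduction 15 − 5 = 10.

10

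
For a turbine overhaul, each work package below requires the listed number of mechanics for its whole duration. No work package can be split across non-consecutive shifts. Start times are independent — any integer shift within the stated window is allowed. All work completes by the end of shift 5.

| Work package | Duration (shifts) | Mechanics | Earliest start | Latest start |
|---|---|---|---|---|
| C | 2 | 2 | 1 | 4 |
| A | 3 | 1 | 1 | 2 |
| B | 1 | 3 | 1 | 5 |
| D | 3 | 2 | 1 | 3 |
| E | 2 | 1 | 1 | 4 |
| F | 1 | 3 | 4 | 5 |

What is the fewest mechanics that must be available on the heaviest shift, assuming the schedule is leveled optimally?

5

Early-start (C@1, A@1, B@1, D@1, E@1, F@4) gives peak 9: s1:9  s2:6  s3:3  s4:3  s5:0.
Shift B→4, E→3, F→5.
Schedule C@1, A@1, B@4, D@1, E@3, F@5: s1:5  s2:5  s3:4  s4:4  s5:3 — peak 5.
Total mechanic-shifts = 21 over 5 shifts ⇒ peak ≥ ⌈21/5⌉ = 5, so 5 is optimal.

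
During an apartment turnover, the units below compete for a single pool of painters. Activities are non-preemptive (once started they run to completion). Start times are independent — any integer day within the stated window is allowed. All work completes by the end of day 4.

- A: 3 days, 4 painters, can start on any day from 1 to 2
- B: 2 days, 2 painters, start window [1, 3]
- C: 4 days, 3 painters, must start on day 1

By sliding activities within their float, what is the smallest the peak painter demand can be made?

9

Schedule A@1, B@1, C@1: d1:9  d2:9  d3:7  d4:3 — peak 9.
No arrangement of the 6 feasible schedules does better.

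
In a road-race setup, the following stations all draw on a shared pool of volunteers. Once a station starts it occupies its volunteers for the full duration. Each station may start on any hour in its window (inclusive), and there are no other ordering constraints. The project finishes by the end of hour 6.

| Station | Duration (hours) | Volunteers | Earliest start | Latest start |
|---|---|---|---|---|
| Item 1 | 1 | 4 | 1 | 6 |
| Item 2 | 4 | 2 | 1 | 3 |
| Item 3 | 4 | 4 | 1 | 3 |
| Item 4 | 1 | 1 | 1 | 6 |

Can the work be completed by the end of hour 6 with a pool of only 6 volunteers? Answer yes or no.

yes

Schedule Item 1@1, Item 2@1, Item 3@2, Item 4@5: h1:6  h2:6  h3:6  h4:6  h5:5  h6:0 — peak 6 ≤ 6.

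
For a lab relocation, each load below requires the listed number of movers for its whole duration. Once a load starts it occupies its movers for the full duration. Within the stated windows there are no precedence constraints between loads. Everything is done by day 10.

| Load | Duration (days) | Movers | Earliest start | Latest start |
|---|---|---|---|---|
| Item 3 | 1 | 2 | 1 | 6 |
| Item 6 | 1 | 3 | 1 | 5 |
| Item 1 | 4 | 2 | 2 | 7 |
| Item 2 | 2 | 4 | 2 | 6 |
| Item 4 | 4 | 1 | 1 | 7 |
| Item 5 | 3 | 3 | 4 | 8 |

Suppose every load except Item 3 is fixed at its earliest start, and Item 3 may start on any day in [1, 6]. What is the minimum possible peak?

Item 3@1: d1:6  d2:7  d3:7  d4:6  d5:5  d6:3  d7:0  d8:0  d9:0  d10:0 → peak 7
Item 3@2: d1:4  d2:9  d3:7  d4:6  d5:5  d6:3  d7:0  d8:0  d9:0  d10:0 → peak 9
Item 3@3: d1:4  d2:7  d3:9  d4:6  d5:5  d6:3  d7:0  d8:0  d9:0  d10:0 → peak 9
Item 3@4: d1:4  d2:7  d3:7  d4:8  d5:5  d6:3  d7:0  d8:0  d9:0  d10:0 → peak 8
Item 3@5: d1:4  d2:7  d3:7  d4:6  d5:7  d6:3  d7:0  d8:0  d9:0  d10:0 → peak 7
Item 3@6: d1:4  d2:7  d3:7  d4:6  d5:5  d6:5  d7:0  d8:0  d9:0  d10:0 → peak 7
Best is Item 3@1, peak 7.

7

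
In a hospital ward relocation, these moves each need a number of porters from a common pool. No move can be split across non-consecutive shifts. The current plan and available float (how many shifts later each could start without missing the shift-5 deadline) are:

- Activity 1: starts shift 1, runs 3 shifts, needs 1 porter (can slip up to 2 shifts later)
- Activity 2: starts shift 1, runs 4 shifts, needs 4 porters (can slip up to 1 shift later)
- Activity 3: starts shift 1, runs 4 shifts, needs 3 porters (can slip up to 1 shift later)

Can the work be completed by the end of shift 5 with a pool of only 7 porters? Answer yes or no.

The minimum achievable peak is 8; 7 < 8, so no feasible schedule stays within the cap.

no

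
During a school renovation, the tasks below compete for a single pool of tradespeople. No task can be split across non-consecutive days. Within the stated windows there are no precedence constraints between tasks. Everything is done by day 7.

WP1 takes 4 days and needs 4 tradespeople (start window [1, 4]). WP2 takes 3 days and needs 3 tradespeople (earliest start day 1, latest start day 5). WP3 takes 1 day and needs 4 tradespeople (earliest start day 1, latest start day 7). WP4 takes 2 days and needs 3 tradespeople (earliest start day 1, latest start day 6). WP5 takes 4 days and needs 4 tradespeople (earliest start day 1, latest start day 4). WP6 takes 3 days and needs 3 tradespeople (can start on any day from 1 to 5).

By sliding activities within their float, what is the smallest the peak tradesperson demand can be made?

10

Early-start (WP1@1, WP2@1, WP3@1, WP4@1, WP5@1, WP6@1) gives peak 21: d1:21  d2:17  d3:14  d4:8  d5:0  d6:0  d7:0.
Shift WP3→5, WP4→6, WP5→4.
Schedule WP1@1, WP2@1, WP3@5, WP4@6, WP5@4, WP6@1: d1:10  d2:10  d3:10  d4:8  d5:8  d6:7  d7:7 — peak 10.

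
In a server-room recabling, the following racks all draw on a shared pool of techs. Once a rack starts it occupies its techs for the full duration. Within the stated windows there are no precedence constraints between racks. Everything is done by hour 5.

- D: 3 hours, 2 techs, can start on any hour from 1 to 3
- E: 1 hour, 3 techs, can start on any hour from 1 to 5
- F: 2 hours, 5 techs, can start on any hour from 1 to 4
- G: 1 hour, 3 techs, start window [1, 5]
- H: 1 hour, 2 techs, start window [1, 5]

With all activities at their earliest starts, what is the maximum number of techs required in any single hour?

Early-start schedule: D@1, E@1, F@1, G@1, H@1.
Load per hour: hour 1: 15, hour 2: 7, hour 3: 2, hour 4: 0, hour 5: 0.
Peak is 15.

15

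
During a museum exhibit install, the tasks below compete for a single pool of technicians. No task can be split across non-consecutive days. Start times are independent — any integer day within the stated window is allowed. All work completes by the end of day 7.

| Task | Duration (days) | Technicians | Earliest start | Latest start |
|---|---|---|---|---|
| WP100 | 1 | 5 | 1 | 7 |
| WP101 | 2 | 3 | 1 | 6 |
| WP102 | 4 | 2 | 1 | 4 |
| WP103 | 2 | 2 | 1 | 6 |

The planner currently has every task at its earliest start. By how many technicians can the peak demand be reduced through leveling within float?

7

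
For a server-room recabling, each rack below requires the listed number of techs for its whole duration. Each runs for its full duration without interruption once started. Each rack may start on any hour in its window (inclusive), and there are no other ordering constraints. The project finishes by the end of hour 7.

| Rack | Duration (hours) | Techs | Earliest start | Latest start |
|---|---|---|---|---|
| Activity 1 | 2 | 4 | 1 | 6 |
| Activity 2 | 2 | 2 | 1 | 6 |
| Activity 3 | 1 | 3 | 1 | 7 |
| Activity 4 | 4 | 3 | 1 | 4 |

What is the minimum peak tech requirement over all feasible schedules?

5

Early-start (Activity 1@1, Activity 2@1, Activity 3@1, Activity 4@1) gives peak 12: h1:12  h2:9  h3:3  h4:3  h5:0  h6:0  h7:0.
Shift Activity 2→3, Activity 3→3, Activity 4→4.
Schedule Activity 1@1, Activity 2@3, Activity 3@3, Activity 4@4: h1:4  h2:4  h3:5  h4:5  h5:3  h6:3  h7:3 — peak 5.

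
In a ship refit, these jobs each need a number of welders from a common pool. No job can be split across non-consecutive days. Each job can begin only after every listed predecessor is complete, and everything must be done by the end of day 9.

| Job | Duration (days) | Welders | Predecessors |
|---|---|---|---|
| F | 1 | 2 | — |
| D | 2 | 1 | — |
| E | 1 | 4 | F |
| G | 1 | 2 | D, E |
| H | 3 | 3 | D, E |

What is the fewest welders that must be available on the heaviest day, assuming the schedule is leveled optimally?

Early-start (F@1, D@1, E@2, G@3, H@3) gives peak 5: d1:3  d2:5  d3:5  d4:3  d5:3  d6:0  d7:0  d8:0  d9:0.
Shift E→3, G→4, H→5.
Schedule F@1, D@1, E@3, G@4, H@5: d1:3  d2:1  d3:4  d4:2  d5:3  d6:3  d7:3  d8:0  d9:0 — peak 4.

4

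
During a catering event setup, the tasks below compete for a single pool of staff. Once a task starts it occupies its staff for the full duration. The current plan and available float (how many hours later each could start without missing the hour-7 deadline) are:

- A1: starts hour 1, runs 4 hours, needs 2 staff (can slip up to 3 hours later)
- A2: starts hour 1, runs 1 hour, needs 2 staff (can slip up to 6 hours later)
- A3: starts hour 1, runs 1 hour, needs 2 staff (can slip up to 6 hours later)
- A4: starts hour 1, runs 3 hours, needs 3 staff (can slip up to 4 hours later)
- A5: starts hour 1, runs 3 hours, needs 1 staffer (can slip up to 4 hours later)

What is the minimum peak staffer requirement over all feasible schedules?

Early-start (A1@1, A2@1, A3@1, A4@1, A5@1) gives peak 10: h1:10  h2:6  h3:6  h4:2  h5:0  h6:0  h7:0.
Shift A3→2, A4→5, A5→3.
Schedule A1@1, A2@1, A3@2, A4@5, A5@3: h1:4  h2:4  h3:3  h4:3  h5:4  h6:3  h7:3 — peak 4.
Total staffer-hours = 24 over 7 hours ⇒ peak ≥ ⌈24/7⌉ = 4, so 4 is optimal.

4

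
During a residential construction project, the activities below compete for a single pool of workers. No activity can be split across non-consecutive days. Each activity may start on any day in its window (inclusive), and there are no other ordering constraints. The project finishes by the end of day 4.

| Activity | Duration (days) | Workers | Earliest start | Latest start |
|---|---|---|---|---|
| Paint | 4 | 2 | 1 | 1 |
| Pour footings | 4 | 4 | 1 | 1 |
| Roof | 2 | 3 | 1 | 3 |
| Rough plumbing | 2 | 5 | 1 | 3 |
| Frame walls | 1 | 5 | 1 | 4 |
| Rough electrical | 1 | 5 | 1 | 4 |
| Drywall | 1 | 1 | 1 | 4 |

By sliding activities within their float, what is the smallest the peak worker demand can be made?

14

Early-start (Paint@1, Pour footings@1, Roof@1, Rough plumbing@1, Frame walls@1, Rough electrical@1, Drywall@1) gives peak 25: d1:25  d2:14  d3:6  d4:6.
Shift Frame walls→3, Rough electrical→4, Drywall→3.
Schedule Paint@1, Pour footings@1, Roof@1, Rough plumbing@1, Frame walls@3, Rough electrical@4, Drywall@3: d1:14  d2:14  d3:12  d4:11 — peak 14.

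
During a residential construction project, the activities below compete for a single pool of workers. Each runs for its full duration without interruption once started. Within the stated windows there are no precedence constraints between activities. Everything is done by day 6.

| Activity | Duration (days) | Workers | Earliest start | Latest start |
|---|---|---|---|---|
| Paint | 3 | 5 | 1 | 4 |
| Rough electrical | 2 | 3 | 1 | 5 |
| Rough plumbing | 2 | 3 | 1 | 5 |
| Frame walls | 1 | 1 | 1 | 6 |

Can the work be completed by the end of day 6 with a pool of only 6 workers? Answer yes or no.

yes

Schedule Paint@1, Rough electrical@4, Rough plumbing@4, Frame walls@1: d1:6  d2:5  d3:5  d4:6  d5:6  d6:0 — peak 6 ≤ 6.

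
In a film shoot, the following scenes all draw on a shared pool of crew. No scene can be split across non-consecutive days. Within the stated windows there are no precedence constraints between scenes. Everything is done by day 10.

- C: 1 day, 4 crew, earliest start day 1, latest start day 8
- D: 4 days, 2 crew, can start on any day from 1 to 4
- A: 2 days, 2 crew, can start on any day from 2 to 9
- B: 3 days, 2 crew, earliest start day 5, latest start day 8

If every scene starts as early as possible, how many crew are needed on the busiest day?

Early-start schedule: C@1, D@1, A@2, B@5.
Load per day: day 1: 6, day 2: 4, day 3: 4, day 4: 2, day 5: 2, day 6: 2, day 7: 2, day 8: 0, day 9: 0, day 10: 0.
Peak is 6.

6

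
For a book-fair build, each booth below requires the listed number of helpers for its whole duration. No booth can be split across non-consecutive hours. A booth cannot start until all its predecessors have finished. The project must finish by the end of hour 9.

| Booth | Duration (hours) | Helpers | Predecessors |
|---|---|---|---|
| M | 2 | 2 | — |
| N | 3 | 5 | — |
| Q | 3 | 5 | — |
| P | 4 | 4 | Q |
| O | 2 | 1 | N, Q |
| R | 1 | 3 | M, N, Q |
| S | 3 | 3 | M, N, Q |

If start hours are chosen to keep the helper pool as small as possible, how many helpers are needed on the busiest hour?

Early-start (M@1, N@1, Q@1, P@4, O@4, R@4, S@4) gives peak 12: h1:12  h2:12  h3:10  h4:11  h5:8  h6:7  h7:4  h8:0  h9:0.
Shift N→4, O→7, R→8, S→7.
Schedule M@1, N@4, Q@1, P@4, O@7, R@8, S@7: h1:7  h2:7  h3:5  h4:9  h5:9  h6:9  h7:8  h8:7  h9:3 — peak 9.

9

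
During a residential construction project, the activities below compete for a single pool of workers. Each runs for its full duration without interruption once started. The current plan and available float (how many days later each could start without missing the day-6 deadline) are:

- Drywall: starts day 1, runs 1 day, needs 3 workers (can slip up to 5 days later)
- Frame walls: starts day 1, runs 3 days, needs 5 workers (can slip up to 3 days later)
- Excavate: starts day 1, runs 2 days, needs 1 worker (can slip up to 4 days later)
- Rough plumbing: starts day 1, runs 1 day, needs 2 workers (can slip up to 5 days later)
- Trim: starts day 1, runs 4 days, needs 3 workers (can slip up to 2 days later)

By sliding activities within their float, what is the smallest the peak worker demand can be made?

Early-start (Drywall@1, Frame walls@1, Excavate@1, Rough plumbing@1, Trim@1) gives peak 14: d1:14  d2:9  d3:8  d4:3  d5:0  d6:0.
Shift Excavate→4, Rough plumbing→2, Trim→3.
Schedule Drywall@1, Frame walls@1, Excavate@4, Rough plumbing@2, Trim@3: d1:8  d2:7  d3:8  d4:4  d5:4  d6:3 — peak 8.

8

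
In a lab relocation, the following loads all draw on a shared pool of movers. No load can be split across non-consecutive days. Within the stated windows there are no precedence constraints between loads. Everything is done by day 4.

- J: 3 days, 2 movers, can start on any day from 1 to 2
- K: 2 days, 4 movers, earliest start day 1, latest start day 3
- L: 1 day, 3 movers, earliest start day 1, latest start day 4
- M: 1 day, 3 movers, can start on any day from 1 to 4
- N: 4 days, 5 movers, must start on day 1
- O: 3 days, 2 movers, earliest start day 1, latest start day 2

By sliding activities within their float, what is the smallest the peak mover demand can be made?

Early-start (J@1, K@1, L@1, M@1, N@1, O@1) gives peak 19: d1:19  d2:13  d3:9  d4:5.
Shift L→3, M→4.
Schedule J@1, K@1, L@3, M@4, N@1, O@1: d1:13  d2:13  d3:12  d4:8 — peak 13.

13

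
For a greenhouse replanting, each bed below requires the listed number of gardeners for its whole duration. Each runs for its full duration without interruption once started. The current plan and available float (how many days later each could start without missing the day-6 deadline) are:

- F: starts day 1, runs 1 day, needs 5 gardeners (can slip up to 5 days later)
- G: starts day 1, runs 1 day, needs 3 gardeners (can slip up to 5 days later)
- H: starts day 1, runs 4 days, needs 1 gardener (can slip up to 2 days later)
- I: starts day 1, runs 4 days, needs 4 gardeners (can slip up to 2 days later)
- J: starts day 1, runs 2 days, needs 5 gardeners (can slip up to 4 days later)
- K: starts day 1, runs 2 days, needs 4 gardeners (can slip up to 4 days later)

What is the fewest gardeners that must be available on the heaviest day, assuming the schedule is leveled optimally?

9

Early-start (F@1, G@1, H@1, I@1, J@1, K@1) gives peak 22: d1:22  d2:14  d3:5  d4:5  d5:0  d6:0.
Shift I→2, J→5, K→2.
Schedule F@1, G@1, H@1, I@2, J@5, K@2: d1:9  d2:9  d3:9  d4:5  d5:9  d6:5 — peak 9.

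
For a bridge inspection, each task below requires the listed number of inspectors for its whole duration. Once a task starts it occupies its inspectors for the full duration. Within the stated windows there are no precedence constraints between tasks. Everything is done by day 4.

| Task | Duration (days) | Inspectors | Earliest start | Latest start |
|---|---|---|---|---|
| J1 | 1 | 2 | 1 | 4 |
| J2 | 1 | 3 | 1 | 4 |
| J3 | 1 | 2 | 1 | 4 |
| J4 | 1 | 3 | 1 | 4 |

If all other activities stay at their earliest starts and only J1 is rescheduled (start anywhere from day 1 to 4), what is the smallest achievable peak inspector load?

8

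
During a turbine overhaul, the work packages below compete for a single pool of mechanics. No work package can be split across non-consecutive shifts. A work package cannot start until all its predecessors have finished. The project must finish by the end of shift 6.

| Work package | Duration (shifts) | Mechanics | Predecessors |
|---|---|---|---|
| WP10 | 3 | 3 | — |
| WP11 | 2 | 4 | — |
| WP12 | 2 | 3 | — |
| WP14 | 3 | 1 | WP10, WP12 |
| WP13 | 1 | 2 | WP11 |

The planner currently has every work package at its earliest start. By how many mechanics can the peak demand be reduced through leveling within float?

4

Early-start peak: s1:10  s2:10  s3:5  s4:1  s5:1  s6:1 ⇒ 10.
Leveled (WP10@1, WP11@4, WP12@1, WP14@4, WP13@6): s1:6  s2:6  s3:3  s4:5  s5:5  s6:3 ⇒ 6.
Reduction 10 − 6 = 4.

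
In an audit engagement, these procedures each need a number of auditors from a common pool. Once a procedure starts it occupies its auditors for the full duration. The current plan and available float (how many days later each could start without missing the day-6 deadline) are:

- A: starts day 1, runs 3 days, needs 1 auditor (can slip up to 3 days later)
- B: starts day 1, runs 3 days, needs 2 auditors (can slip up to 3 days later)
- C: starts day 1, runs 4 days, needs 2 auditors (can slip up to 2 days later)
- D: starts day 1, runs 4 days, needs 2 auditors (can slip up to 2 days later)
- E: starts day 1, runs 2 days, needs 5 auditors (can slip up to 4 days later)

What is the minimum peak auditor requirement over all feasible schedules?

6

Early-start (A@1, B@1, C@1, D@1, E@1) gives peak 12: d1:12  d2:12  d3:7  d4:4  d5:0  d6:0.
Shift B→4, C→3, D→3.
Schedule A@1, B@4, C@3, D@3, E@1: d1:6  d2:6  d3:5  d4:6  d5:6  d6:6 — peak 6.
Total auditor-days = 35 over 6 days ⇒ peak ≥ ⌈35/6⌉ = 6, so 6 is optimal.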